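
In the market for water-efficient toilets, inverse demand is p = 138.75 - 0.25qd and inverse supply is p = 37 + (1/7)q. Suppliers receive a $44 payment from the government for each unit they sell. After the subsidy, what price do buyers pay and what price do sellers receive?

Pre-subsidy: 138.75 - 0.25q = 37 + (1/7)q gives q* = 259 and p* = 74.
With the subsidy, sellers receive ps = pb + 44 for each unit, where pb is the price buyers pay.
On the curves, pb = 138.75 - 0.25q and ps = 37 + (1/7)q; the wedge ps − pb = 44 gives 37 + (1/7)q − (138.75 - 0.25q) = 44, so q' = 371.
Then pb = 138.75 − 0.25·371 = 46 and ps = 37 + (1/7)·371 = 90.

Buyers pay $46; sellers receive $90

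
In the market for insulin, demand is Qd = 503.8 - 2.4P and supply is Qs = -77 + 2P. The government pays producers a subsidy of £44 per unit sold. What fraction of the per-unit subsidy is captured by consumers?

Consumer share = 5/11

Pre-subsidy: 503.8 - 2.4P = -77 + 2P gives P* = 132, Q* = 187.
With the subsidy, sellers receive Ps = Pb + 44 for each unit, where Pb is the price buyers pay.
Supply in terms of Pb becomes Qs = -77 + 2(Pb + 44) = 11 + 2Pb. Setting this equal to demand: 503.8 - 2.4Pb = 11 + 2Pb, so Pb = 112.
Sellers receive Ps = 112 + 44 = 156; Q' = 503.8 − 2.4·112 = 235.
Buyers' price falls by P* − Pb = 132 − 112 = 20; sellers' price rises by Ps − P* = 156 − 132 = 24.
So consumers capture 20/44 = 5/11 of each unit of subsidy.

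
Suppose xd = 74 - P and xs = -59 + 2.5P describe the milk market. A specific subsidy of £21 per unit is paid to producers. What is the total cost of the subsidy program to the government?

Government cost = £1071

Pre-subsidy: 74 - P = -59 + 2.5P gives P* = 38, x* = 36.
With the subsidy, sellers receive Ps = Pb + 21 for each unit, where Pb is the price buyers pay.
Supply in terms of Pb becomes xs = -59 + 2.5(Pb + 21) = -6.5 + 2.5Pb. Setting this equal to demand: 74 - Pb = -6.5 + 2.5Pb, so Pb = 23.
Sellers receive Ps = 23 + 21 = 44; x' = 74 − 1·23 = 51.
Government outlay = subsidy × quantity = 21 × 51 = 1071.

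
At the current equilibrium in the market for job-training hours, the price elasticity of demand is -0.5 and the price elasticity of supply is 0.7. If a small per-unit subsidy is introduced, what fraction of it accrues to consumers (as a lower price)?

Consumer share = 7/12

For a small subsidy around the equilibrium, the benefit split depends on the relative slopes, which at a point are proportional to the elasticities.
Buyer share = εs/(εs + |εd|) = 0.7/(0.7 + 0.5) = 7/12; seller share = |εd|/(εs + |εd|) = 5/12.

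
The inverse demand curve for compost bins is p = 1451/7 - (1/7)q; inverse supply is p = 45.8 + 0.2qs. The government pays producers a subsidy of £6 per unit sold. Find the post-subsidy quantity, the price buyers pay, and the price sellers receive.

q' = 488.5; buyers pay £137.5; sellers receive £143.5

Pre-subsidy: 1451/7 - (1/7)q = 45.8 + 0.2q gives q* = 471 and p* = 140.
With the subsidy, sellers receive ps = pb + 6 for each unit, where pb is the price buyers pay.
On the curves, pb = 1451/7 - (1/7)q and ps = 45.8 + 0.2q; the wedge ps − pb = 6 gives 45.8 + 0.2q − (1451/7 - (1/7)q) = 6, so q' = 488.5.
Then pb = 1451/7 − (1/7)·488.5 = 137.5 and ps = 45.8 + 0.2·488.5 = 143.5.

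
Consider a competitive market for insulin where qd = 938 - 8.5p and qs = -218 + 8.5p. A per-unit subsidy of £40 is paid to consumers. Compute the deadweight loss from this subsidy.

Deadweight loss = £3400

Pre-subsidy: 938 - 8.5p = -218 + 8.5p gives p* = 68, q* = 360.
With the rebate, buyers effectively pay pb = ps − 40, where ps is the price sellers receive.
Demand in terms of ps becomes qd = 938 − 8.5(ps − 40) = 1278 - 8.5ps. Setting this equal to supply: 1278 - 8.5ps = -218 + 8.5ps, so ps = 88.
Buyers pay pb = 88 − 40 = 48; q' = -218 + 8.5·88 = 530.
The subsidy expands output by 530 − 360 = 170 past the efficient level; on those units the gap between marginal cost and willingness to pay runs from 0 up to 40.
DWL = ½ × 40 × 170 = 3400.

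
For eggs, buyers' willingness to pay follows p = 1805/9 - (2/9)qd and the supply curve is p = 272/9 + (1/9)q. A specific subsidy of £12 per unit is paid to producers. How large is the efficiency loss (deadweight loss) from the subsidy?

Pre-subsidy: 1805/9 - (2/9)q = 272/9 + (1/9)q gives q* = 511 and p* = 87.
With the subsidy, sellers receive ps = pb + 12 for each unit, where pb is the price buyers pay.
On the curves, pb = 1805/9 - (2/9)q and ps = 272/9 + (1/9)q; the wedge ps − pb = 12 gives 272/9 + (1/9)q − (1805/9 - (2/9)q) = 12, so q' = 547.
Then pb = 1805/9 − (2/9)·547 = 79 and ps = 272/9 + (1/9)·547 = 91.
The subsidy expands output by 547 − 511 = 36 past the efficient level; on those units the gap between marginal cost and willingness to pay runs from 0 up to 12.
DWL = ½ × 12 × 36 = 216.

Deadweight loss = £216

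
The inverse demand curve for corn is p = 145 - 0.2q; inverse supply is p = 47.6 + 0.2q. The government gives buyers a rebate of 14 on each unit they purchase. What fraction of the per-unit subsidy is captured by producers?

Pre-subsidy: 145 - 0.2q = 47.6 + 0.2q gives q* = 243.5 and p* = 96.3.
With the rebate, buyers effectively pay pb = ps − 14, where ps is the price sellers receive.
On the curves, pb = 145 - 0.2q and ps = 47.6 + 0.2q; the wedge ps − pb = 14 gives 47.6 + 0.2q − (145 - 0.2q) = 14, so q' = 278.5.
Then pb = 145 − 0.2·278.5 = 89.3 and ps = 47.6 + 0.2·278.5 = 103.3.
Buyers' price falls by p* − pb = 96.3 − 89.3 = 7; sellers' price rises by ps − p* = 103.3 − 96.3 = 7.
So producers capture 7/14 = 0.5 of each unit of subsidy.

Producer share = 0.5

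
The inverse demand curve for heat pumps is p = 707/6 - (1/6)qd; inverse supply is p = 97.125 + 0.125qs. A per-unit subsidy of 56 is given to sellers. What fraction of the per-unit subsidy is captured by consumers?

Pre-subsidy: 707/6 - (1/6)q = 97.125 + 0.125q gives q* = 71 and p* = 106.
With the subsidy, sellers receive ps = pb + 56 for each unit, where pb is the price buyers pay.
On the curves, pb = 707/6 - (1/6)q and ps = 97.125 + 0.125q; the wedge ps − pb = 56 gives 97.125 + 0.125q − (707/6 - (1/6)q) = 56, so q' = 263.
Then pb = 707/6 − (1/6)·263 = 74 and ps = 97.125 + 0.125·263 = 130.
Buyers' price falls by p* − pb = 106 − 74 = 32; sellers' price rises by ps − p* = 130 − 106 = 24.
So consumers capture 32/56 = 4/7 of each unit of subsidy.

Consumer share = 4/7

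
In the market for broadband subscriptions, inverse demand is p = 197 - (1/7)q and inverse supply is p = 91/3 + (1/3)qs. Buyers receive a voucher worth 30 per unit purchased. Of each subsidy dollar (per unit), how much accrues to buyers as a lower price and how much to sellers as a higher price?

Pre-subsidy: 197 - (1/7)q = 91/3 + (1/3)q gives q* = 350 and p* = 147.
With the rebate, buyers effectively pay pb = ps − 30, where ps is the price sellers receive.
On the curves, pb = 197 - (1/7)q and ps = 91/3 + (1/3)q; the wedge ps − pb = 30 gives 91/3 + (1/3)q − (197 - (1/7)q) = 30, so q' = 413.
Then pb = 197 − (1/7)·413 = 138 and ps = 91/3 + (1/3)·413 = 168.
Buyers' price falls by p* − pb = 147 − 138 = 9; sellers' price rises by ps − p* = 168 − 147 = 21.

Buyers gain 9 per unit; sellers gain 21 per unit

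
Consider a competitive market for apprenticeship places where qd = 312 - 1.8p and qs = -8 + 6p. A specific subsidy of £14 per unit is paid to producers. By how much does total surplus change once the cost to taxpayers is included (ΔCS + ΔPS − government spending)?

Net change in total surplus = -1764/13

Pre-subsidy: 312 - 1.8p = -8 + 6p gives p* = 1600/39, q* = 3096/13.
With the subsidy, sellers receive ps = pb + 14 for each unit, where pb is the price buyers pay.
Supply in terms of pb becomes qs = -8 + 6(pb + 14) = 76 + 6pb. Setting this equal to demand: 312 - 1.8pb = 76 + 6pb, so pb = 1180/39.
Sellers receive ps = 1180/39 + 14 = 1726/39; q' = 312 − 1.8·(1180/39) = 3348/13.
ΔCS = ½(3096/13 + 3348/13)(1600/39 − 1180/39) = 451080/169; ΔPS = ½(3096/13 + 3348/13)(1726/39 − 1600/39) = 135324/169.
Government spending = 14 × 3348/13 = 46872/13.
Net change = 451080/169 + 135324/169 − 46872/13 = -1764/13. The loss equals the DWL triangle ½·14·252/13.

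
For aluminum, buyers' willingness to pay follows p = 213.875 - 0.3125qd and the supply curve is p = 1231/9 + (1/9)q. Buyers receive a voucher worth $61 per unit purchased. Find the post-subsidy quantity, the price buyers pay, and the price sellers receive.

q' = 326; buyers pay $112; sellers receive $173

Pre-subsidy: 213.875 - 0.3125q = 1231/9 + (1/9)q gives q* = 182 and p* = 157.
With the rebate, buyers effectively pay pb = ps − 61, where ps is the price sellers receive.
On the curves, pb = 213.875 - 0.3125q and ps = 1231/9 + (1/9)q; the wedge ps − pb = 61 gives 1231/9 + (1/9)q − (213.875 - 0.3125q) = 61, so q' = 326.
Then pb = 213.875 − 0.3125·326 = 112 and ps = 1231/9 + (1/9)·326 = 173.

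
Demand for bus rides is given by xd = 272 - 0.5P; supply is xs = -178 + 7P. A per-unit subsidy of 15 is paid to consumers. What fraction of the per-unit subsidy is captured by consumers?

Consumer share = 14/15

Pre-subsidy: 272 - 0.5P = -178 + 7P gives P* = 60, x* = 242.
With the rebate, buyers effectively pay Pb = Ps − 15, where Ps is the price sellers receive.
Demand in terms of Ps becomes xd = 272 − 0.5(Ps − 15) = 279.5 - 0.5Ps. Setting this equal to supply: 279.5 - 0.5Ps = -178 + 7Ps, so Ps = 61.
Buyers pay Pb = 61 − 15 = 46; x' = -178 + 7·61 = 249.
Buyers' price falls by P* − Pb = 60 − 46 = 14; sellers' price rises by Ps − P* = 61 − 60 = 1.
So consumers capture 14/15 = 14/15 of each unit of subsidy.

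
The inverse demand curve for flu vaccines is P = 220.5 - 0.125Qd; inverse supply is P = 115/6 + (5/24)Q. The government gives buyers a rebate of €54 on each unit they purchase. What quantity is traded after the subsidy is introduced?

Pre-subsidy: 220.5 - 0.125Q = 115/6 + (5/24)Q gives Q* = 604 and P* = 145.
With the rebate, buyers effectively pay Pb = Ps − 54, where Ps is the price sellers receive.
On the curves, Pb = 220.5 - 0.125Q and Ps = 115/6 + (5/24)Q; the wedge Ps − Pb = 54 gives 115/6 + (5/24)Q − (220.5 - 0.125Q) = 54, so Q' = 766.
Then Pb = 220.5 − 0.125·766 = 124.75 and Ps = 115/6 + (5/24)·766 = 178.75.

Q' = 766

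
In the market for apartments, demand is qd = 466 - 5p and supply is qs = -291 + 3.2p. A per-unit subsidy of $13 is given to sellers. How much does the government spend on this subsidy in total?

Government cost = 15873/41

Pre-subsidy: 466 - 5p = -291 + 3.2p gives p* = 3785/41, q* = 181/41.
With the subsidy, sellers receive ps = pb + 13 for each unit, where pb is the price buyers pay.
Supply in terms of pb becomes qs = -291 + 3.2(pb + 13) = -249.4 + 3.2pb. Setting this equal to demand: 466 - 5pb = -249.4 + 3.2pb, so pb = 3577/41.
Sellers receive ps = 3577/41 + 13 = 4110/41; q' = 466 − 5·(3577/41) = 1221/41.
Government outlay = subsidy × quantity = 13 × 1221/41 = 15873/41.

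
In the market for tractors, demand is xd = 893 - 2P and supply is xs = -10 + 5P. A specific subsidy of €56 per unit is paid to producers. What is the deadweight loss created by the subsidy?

Deadweight loss = €2240

Pre-subsidy: 893 - 2P = -10 + 5P gives P* = 129, x* = 635.
With the subsidy, sellers receive Ps = Pb + 56 for each unit, where Pb is the price buyers pay.
Supply in terms of Pb becomes xs = -10 + 5(Pb + 56) = 270 + 5Pb. Setting this equal to demand: 893 - 2Pb = 270 + 5Pb, so Pb = 89.
Sellers receive Ps = 89 + 56 = 145; x' = 893 − 2·89 = 715.
The subsidy expands output by 715 − 635 = 80 past the efficient level; on those units the gap between marginal cost and willingness to pay runs from 0 up to 56.
DWL = ½ × 56 × 80 = 2240.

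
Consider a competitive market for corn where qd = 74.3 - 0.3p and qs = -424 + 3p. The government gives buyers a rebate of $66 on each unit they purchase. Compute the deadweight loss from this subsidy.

Pre-subsidy: 74.3 - 0.3p = -424 + 3p gives p* = 151, q* = 29.
With the rebate, buyers effectively pay pb = ps − 66, where ps is the price sellers receive.
Demand in terms of ps becomes qd = 74.3 − 0.3(ps − 66) = 94.1 - 0.3ps. Setting this equal to supply: 94.1 - 0.3ps = -424 + 3ps, so ps = 157.
Buyers pay pb = 157 − 66 = 91; q' = -424 + 3·157 = 47.
The subsidy expands output by 47 − 29 = 18 past the efficient level; on those units the gap between marginal cost and willingness to pay runs from 0 up to 66.
DWL = ½ × 66 × 18 = 594.

Deadweight loss = $594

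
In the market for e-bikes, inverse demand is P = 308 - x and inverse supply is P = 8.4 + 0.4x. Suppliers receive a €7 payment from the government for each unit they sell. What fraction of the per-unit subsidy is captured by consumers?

Pre-subsidy: 308 - x = 8.4 + 0.4x gives x* = 214 and P* = 94.
With the subsidy, sellers receive Ps = Pb + 7 for each unit, where Pb is the price buyers pay.
On the curves, Pb = 308 - x and Ps = 8.4 + 0.4x; the wedge Ps − Pb = 7 gives 8.4 + 0.4x − (308 - x) = 7, so x' = 219.
Then Pb = 308 − 1·219 = 89 and Ps = 8.4 + 0.4·219 = 96.
Buyers' price falls by P* − Pb = 94 − 89 = 5; sellers' price rises by Ps − P* = 96 − 94 = 2.
So consumers capture 5/7 = 5/7 of each unit of subsidy.

Consumer share = 5/7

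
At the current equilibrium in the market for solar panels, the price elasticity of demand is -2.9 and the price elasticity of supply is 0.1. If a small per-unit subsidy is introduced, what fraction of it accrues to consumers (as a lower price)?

Consumer share = 1/30

For a small subsidy around the equilibrium, the benefit split depends on the relative slopes, which at a point are proportional to the elasticities.
Buyer share = εs/(εs + |εd|) = 0.1/(0.1 + 2.9) = 1/30; seller share = |εd|/(εs + |εd|) = 29/30.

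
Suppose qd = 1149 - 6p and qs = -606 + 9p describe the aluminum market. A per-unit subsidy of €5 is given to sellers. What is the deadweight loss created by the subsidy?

Deadweight loss = €45

Pre-subsidy: 1149 - 6p = -606 + 9p gives p* = 117, q* = 447.
With the subsidy, sellers receive ps = pb + 5 for each unit, where pb is the price buyers pay.
Supply in terms of pb becomes qs = -606 + 9(pb + 5) = -561 + 9pb. Setting this equal to demand: 1149 - 6pb = -561 + 9pb, so pb = 114.
Sellers receive ps = 114 + 5 = 119; q' = 1149 − 6·114 = 465.
The subsidy expands output by 465 − 447 = 18 past the efficient level; on those units the gap between marginal cost and willingness to pay runs from 0 up to 5.
DWL = ½ × 5 × 18 = 45.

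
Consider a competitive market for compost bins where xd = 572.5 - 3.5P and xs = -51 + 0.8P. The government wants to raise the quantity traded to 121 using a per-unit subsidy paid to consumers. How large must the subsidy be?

At x = 121, invert demand for the buyer price: Pb = (572.5 − 121)/3.5 = 129; invert supply for the seller price: Ps = (121 − (-51))/0.8 = 215.
The subsidy must fill the gap: s = Ps − Pb = 215 − 129 = 86.

Required subsidy s = 86 per unit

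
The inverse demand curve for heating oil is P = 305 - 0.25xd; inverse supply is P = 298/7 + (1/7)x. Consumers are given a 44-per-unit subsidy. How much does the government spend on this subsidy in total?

Pre-subsidy: 305 - 0.25x = 298/7 + (1/7)x gives x* = 668 and P* = 138.
With the rebate, buyers effectively pay Pb = Ps − 44, where Ps is the price sellers receive.
On the curves, Pb = 305 - 0.25x and Ps = 298/7 + (1/7)x; the wedge Ps − Pb = 44 gives 298/7 + (1/7)x − (305 - 0.25x) = 44, so x' = 780.
Then Pb = 305 − 0.25·780 = 110 and Ps = 298/7 + (1/7)·780 = 154.
Government outlay = subsidy × quantity = 44 × 780 = 34320.

Government cost = 34320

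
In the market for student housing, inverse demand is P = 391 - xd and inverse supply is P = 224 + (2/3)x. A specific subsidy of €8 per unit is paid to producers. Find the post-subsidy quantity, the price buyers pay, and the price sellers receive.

x' = 105; buyers pay €286; sellers receive €294

Pre-subsidy: 391 - x = 224 + (2/3)x gives x* = 100.2 and P* = 290.8.
With the subsidy, sellers receive Ps = Pb + 8 for each unit, where Pb is the price buyers pay.
On the curves, Pb = 391 - x and Ps = 224 + (2/3)x; the wedge Ps − Pb = 8 gives 224 + (2/3)x − (391 - x) = 8, so x' = 105.
Then Pb = 391 − 1·105 = 286 and Ps = 224 + (2/3)·105 = 294.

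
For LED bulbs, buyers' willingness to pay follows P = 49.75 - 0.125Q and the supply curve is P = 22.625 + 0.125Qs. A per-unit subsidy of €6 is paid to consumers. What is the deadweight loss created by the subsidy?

Deadweight loss = €72

Pre-subsidy: 49.75 - 0.125Q = 22.625 + 0.125Q gives Q* = 108.5 and P* = 36.1875.
With the rebate, buyers effectively pay Pb = Ps − 6, where Ps is the price sellers receive.
On the curves, Pb = 49.75 - 0.125Q and Ps = 22.625 + 0.125Q; the wedge Ps − Pb = 6 gives 22.625 + 0.125Q − (49.75 - 0.125Q) = 6, so Q' = 132.5.
Then Pb = 49.75 − 0.125·132.5 = 33.1875 and Ps = 22.625 + 0.125·132.5 = 39.1875.
The subsidy expands output by 132.5 − 108.5 = 24 past the efficient level; on those units the gap between marginal cost and willingness to pay runs from 0 up to 6.
DWL = ½ × 6 × 24 = 72.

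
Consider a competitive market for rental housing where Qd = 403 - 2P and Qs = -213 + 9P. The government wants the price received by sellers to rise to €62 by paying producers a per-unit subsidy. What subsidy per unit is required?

Required subsidy s = €33 per unit

At a seller price of 62, quantity supplied is -213 + 9·62 = 345.
Buyers absorb 345 only when they pay Pb with 403 − 2·Pb = 345, i.e. Pb = 29.
s = Ps − Pb = 62 − 29 = 33.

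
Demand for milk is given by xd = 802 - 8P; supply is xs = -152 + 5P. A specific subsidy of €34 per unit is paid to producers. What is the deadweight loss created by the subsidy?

Deadweight loss = 23120/13

Pre-subsidy: 802 - 8P = -152 + 5P gives P* = 954/13, x* = 2794/13.
With the subsidy, sellers receive Ps = Pb + 34 for each unit, where Pb is the price buyers pay.
Supply in terms of Pb becomes xs = -152 + 5(Pb + 34) = 18 + 5Pb. Setting this equal to demand: 802 - 8Pb = 18 + 5Pb, so Pb = 784/13.
Sellers receive Ps = 784/13 + 34 = 1226/13; x' = 802 − 8·(784/13) = 4154/13.
The subsidy expands output by 4154/13 − 2794/13 = 1360/13 past the efficient level; on those units the gap between marginal cost and willingness to pay runs from 0 up to 34.
DWL = ½ × 34 × 1360/13 = 23120/13.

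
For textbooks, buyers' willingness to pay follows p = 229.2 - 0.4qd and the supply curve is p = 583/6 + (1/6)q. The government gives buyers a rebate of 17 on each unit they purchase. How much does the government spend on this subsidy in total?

Pre-subsidy: 229.2 - 0.4q = 583/6 + (1/6)q gives q* = 233 and p* = 136.
With the rebate, buyers effectively pay pb = ps − 17, where ps is the price sellers receive.
On the curves, pb = 229.2 - 0.4q and ps = 583/6 + (1/6)q; the wedge ps − pb = 17 gives 583/6 + (1/6)q − (229.2 - 0.4q) = 17, so q' = 263.
Then pb = 229.2 − 0.4·263 = 124 and ps = 583/6 + (1/6)·263 = 141.
Government outlay = subsidy × quantity = 17 × 263 = 4471.

Government cost = 4471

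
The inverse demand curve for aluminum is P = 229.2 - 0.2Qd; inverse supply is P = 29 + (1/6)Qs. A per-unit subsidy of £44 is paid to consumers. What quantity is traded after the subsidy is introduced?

Q' = 666

Pre-subsidy: 229.2 - 0.2Q = 29 + (1/6)Q gives Q* = 546 and P* = 120.
With the rebate, buyers effectively pay Pb = Ps − 44, where Ps is the price sellers receive.
On the curves, Pb = 229.2 - 0.2Q and Ps = 29 + (1/6)Q; the wedge Ps − Pb = 44 gives 29 + (1/6)Q − (229.2 - 0.2Q) = 44, so Q' = 666.
Then Pb = 229.2 − 0.2·666 = 96 and Ps = 29 + (1/6)·666 = 140.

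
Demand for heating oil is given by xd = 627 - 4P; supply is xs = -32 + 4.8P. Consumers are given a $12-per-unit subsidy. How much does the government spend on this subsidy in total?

Pre-subsidy: 627 - 4P = -32 + 4.8P gives P* = 3295/44, x* = 3602/11.
With the rebate, buyers effectively pay Pb = Ps − 12, where Ps is the price sellers receive.
Demand in terms of Ps becomes xd = 627 − 4(Ps − 12) = 675 - 4Ps. Setting this equal to supply: 675 - 4Ps = -32 + 4.8Ps, so Ps = 3535/44.
Buyers pay Pb = 3535/44 − 12 = 3007/44; x' = -32 + 4.8·(3535/44) = 3890/11.
Government outlay = subsidy × quantity = 12 × 3890/11 = 46680/11.

Government cost = 46680/11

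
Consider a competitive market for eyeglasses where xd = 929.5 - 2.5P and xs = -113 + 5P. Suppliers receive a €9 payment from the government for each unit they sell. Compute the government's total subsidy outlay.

Government cost = €5373

Pre-subsidy: 929.5 - 2.5P = -113 + 5P gives P* = 139, x* = 582.
With the subsidy, sellers receive Ps = Pb + 9 for each unit, where Pb is the price buyers pay.
Supply in terms of Pb becomes xs = -113 + 5(Pb + 9) = -68 + 5Pb. Setting this equal to demand: 929.5 - 2.5Pb = -68 + 5Pb, so Pb = 133.
Sellers receive Ps = 133 + 9 = 142; x' = 929.5 − 2.5·133 = 597.
Government outlay = subsidy × quantity = 9 × 597 = 5373.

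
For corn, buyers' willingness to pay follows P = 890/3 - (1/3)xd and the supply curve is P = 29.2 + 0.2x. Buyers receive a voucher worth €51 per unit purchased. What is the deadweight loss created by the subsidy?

Deadweight loss = €2438.4375

Pre-subsidy: 890/3 - (1/3)x = 29.2 + 0.2x gives x* = 501.5 and P* = 129.5.
With the rebate, buyers effectively pay Pb = Ps − 51, where Ps is the price sellers receive.
On the curves, Pb = 890/3 - (1/3)x and Ps = 29.2 + 0.2x; the wedge Ps − Pb = 51 gives 29.2 + 0.2x − (890/3 - (1/3)x) = 51, so x' = 597.125.
Then Pb = 890/3 − (1/3)·597.125 = 97.625 and Ps = 29.2 + 0.2·597.125 = 148.625.
The subsidy expands output by 597.125 − 501.5 = 95.625 past the efficient level; on those units the gap between marginal cost and willingness to pay runs from 0 up to 51.
DWL = ½ × 51 × 95.625 = 2438.4375.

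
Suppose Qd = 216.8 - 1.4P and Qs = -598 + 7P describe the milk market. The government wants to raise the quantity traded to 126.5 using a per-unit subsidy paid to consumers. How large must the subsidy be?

Required subsidy s = 39 per unit

At Q = 126.5, invert demand for the buyer price: Pb = (216.8 − 126.5)/1.4 = 64.5; invert supply for the seller price: Ps = (126.5 − (-598))/7 = 103.5.
The subsidy must fill the gap: s = Ps − Pb = 103.5 − 64.5 = 39.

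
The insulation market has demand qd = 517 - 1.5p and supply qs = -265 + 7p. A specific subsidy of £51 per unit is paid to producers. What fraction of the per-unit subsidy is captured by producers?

Pre-subsidy: 517 - 1.5p = -265 + 7p gives p* = 92, q* = 379.
With the subsidy, sellers receive ps = pb + 51 for each unit, where pb is the price buyers pay.
Supply in terms of pb becomes qs = -265 + 7(pb + 51) = 92 + 7pb. Setting this equal to demand: 517 - 1.5pb = 92 + 7pb, so pb = 50.
Sellers receive ps = 50 + 51 = 101; q' = 517 − 1.5·50 = 442.
Buyers' price falls by p* − pb = 92 − 50 = 42; sellers' price rises by ps − p* = 101 − 92 = 9.
So producers capture 9/51 = 3/17 of each unit of subsidy.

Producer share = 3/17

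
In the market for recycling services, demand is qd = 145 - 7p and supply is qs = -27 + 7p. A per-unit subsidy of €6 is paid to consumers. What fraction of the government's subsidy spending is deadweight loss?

Pre-subsidy: 145 - 7p = -27 + 7p gives p* = 86/7, q* = 59.
With the rebate, buyers effectively pay pb = ps − 6, where ps is the price sellers receive.
Demand in terms of ps becomes qd = 145 − 7(ps − 6) = 187 - 7ps. Setting this equal to supply: 187 - 7ps = -27 + 7ps, so ps = 107/7.
Buyers pay pb = 107/7 − 6 = 65/7; q' = -27 + 7·(107/7) = 80.
ΔCS = ½(59 + 80)(86/7 − 65/7) = 208.5; ΔPS = ½(59 + 80)(107/7 − 86/7) = 208.5.
Government spending = 6 × 80 = 480.
DWL = ½ × 6 × (80 − 59) = 63; fraction = 63 / 480 = 0.13125.

DWL / government spending = 0.13125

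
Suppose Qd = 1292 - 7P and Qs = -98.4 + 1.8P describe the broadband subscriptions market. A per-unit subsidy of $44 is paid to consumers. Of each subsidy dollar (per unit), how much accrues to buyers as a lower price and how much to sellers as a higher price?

Buyers gain $9 per unit; sellers gain $35 per unit

Pre-subsidy: 1292 - 7P = -98.4 + 1.8P gives P* = 158, Q* = 186.
With the rebate, buyers effectively pay Pb = Ps − 44, where Ps is the price sellers receive.
Demand in terms of Ps becomes Qd = 1292 − 7(Ps − 44) = 1600 - 7Ps. Setting this equal to supply: 1600 - 7Ps = -98.4 + 1.8Ps, so Ps = 193.
Buyers pay Pb = 193 − 44 = 149; Q' = -98.4 + 1.8·193 = 249.
Buyers' price falls by P* − Pb = 158 − 149 = 9; sellers' price rises by Ps − P* = 193 − 158 = 35.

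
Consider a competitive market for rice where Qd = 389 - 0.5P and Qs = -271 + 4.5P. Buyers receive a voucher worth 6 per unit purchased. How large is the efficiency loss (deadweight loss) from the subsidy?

Pre-subsidy: 389 - 0.5P = -271 + 4.5P gives P* = 132, Q* = 323.
With the rebate, buyers effectively pay Pb = Ps − 6, where Ps is the price sellers receive.
Demand in terms of Ps becomes Qd = 389 − 0.5(Ps − 6) = 392 - 0.5Ps. Setting this equal to supply: 392 - 0.5Ps = -271 + 4.5Ps, so Ps = 132.6.
Buyers pay Pb = 132.6 − 6 = 126.6; Q' = -271 + 4.5·132.6 = 325.7.
The subsidy expands output by 325.7 − 323 = 2.7 past the efficient level; on those units the gap between marginal cost and willingness to pay runs from 0 up to 6.
DWL = ½ × 6 × 2.7 = 8.1.

Deadweight loss = 8.1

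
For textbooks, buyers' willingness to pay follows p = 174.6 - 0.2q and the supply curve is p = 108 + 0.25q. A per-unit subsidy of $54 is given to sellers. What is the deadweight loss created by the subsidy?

Deadweight loss = $3240

Pre-subsidy: 174.6 - 0.2q = 108 + 0.25q gives q* = 148 and p* = 145.
With the subsidy, sellers receive ps = pb + 54 for each unit, where pb is the price buyers pay.
On the curves, pb = 174.6 - 0.2q and ps = 108 + 0.25q; the wedge ps − pb = 54 gives 108 + 0.25q − (174.6 - 0.2q) = 54, so q' = 268.
Then pb = 174.6 − 0.2·268 = 121 and ps = 108 + 0.25·268 = 175.
The subsidy expands output by 268 − 148 = 120 past the efficient level; on those units the gap between marginal cost and willingness to pay runs from 0 up to 54.
DWL = ½ × 54 × 120 = 3240.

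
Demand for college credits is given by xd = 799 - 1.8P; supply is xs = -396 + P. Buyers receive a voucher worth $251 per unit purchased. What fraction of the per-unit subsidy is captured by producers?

Producer share = 9/14

Pre-subsidy: 799 - 1.8P = -396 + P gives P* = 5975/14, x* = 431/14.
With the rebate, buyers effectively pay Pb = Ps − 251, where Ps is the price sellers receive.
Demand in terms of Ps becomes xd = 799 − 1.8(Ps − 251) = 1250.8 - 1.8Ps. Setting this equal to supply: 1250.8 - 1.8Ps = -396 + Ps, so Ps = 4117/7.
Buyers pay Pb = 4117/7 − 251 = 2360/7; x' = -396 + 1·(4117/7) = 1345/7.
Buyers' price falls by P* − Pb = 5975/14 − 2360/7 = 1255/14; sellers' price rises by Ps − P* = 4117/7 − 5975/14 = 2259/14.
So producers capture (2259/14)/251 = 9/14 of each unit of subsidy.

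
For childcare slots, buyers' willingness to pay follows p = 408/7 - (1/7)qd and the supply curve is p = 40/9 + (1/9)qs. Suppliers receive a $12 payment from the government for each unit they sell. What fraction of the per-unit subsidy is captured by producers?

Pre-subsidy: 408/7 - (1/7)q = 40/9 + (1/9)q gives q* = 212 and p* = 28.
With the subsidy, sellers receive ps = pb + 12 for each unit, where pb is the price buyers pay.
On the curves, pb = 408/7 - (1/7)q and ps = 40/9 + (1/9)q; the wedge ps − pb = 12 gives 40/9 + (1/9)q − (408/7 - (1/7)q) = 12, so q' = 259.25.
Then pb = 408/7 − (1/7)·259.25 = 21.25 and ps = 40/9 + (1/9)·259.25 = 33.25.
Buyers' price falls by p* − pb = 28 − 21.25 = 6.75; sellers' price rises by ps − p* = 33.25 − 28 = 5.25.
So producers capture 5.25/12 = 0.4375 of each unit of subsidy.

Producer share = 0.4375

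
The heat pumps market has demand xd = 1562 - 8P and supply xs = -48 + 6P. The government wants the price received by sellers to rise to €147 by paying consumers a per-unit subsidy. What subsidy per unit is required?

At a seller price of 147, quantity supplied is -48 + 6·147 = 834.
Buyers absorb 834 only when they pay Pb with 1562 − 8·Pb = 834, i.e. Pb = 91.
s = Ps − Pb = 147 − 91 = 56.

Required subsidy s = €56 per unit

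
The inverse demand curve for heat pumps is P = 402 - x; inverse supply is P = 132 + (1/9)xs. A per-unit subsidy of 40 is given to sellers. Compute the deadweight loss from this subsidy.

Deadweight loss = 720

Pre-subsidy: 402 - x = 132 + (1/9)x gives x* = 243 and P* = 159.
With the subsidy, sellers receive Ps = Pb + 40 for each unit, where Pb is the price buyers pay.
On the curves, Pb = 402 - x and Ps = 132 + (1/9)x; the wedge Ps − Pb = 40 gives 132 + (1/9)x − (402 - x) = 40, so x' = 279.
Then Pb = 402 − 1·279 = 123 and Ps = 132 + (1/9)·279 = 163.
The subsidy expands output by 279 − 243 = 36 past the efficient level; on those units the gap between marginal cost and willingness to pay runs from 0 up to 40.
DWL = ½ × 40 × 36 = 720.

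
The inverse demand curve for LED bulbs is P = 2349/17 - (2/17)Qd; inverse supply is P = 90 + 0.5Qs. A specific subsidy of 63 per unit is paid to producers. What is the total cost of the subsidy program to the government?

Pre-subsidy: 2349/17 - (2/17)Q = 90 + 0.5Q gives Q* = 78 and P* = 129.
With the subsidy, sellers receive Ps = Pb + 63 for each unit, where Pb is the price buyers pay.
On the curves, Pb = 2349/17 - (2/17)Q and Ps = 90 + 0.5Q; the wedge Ps − Pb = 63 gives 90 + 0.5Q − (2349/17 - (2/17)Q) = 63, so Q' = 180.
Then Pb = 2349/17 − (2/17)·180 = 117 and Ps = 90 + 0.5·180 = 180.
Government outlay = subsidy × quantity = 63 × 180 = 11340.

Government cost = 11340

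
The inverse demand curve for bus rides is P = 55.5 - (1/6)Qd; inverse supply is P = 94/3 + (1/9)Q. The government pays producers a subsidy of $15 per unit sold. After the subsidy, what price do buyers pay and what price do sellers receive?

Pre-subsidy: 55.5 - (1/6)Q = 94/3 + (1/9)Q gives Q* = 87 and P* = 41.
With the subsidy, sellers receive Ps = Pb + 15 for each unit, where Pb is the price buyers pay.
On the curves, Pb = 55.5 - (1/6)Q and Ps = 94/3 + (1/9)Q; the wedge Ps − Pb = 15 gives 94/3 + (1/9)Q − (55.5 - (1/6)Q) = 15, so Q' = 141.
Then Pb = 55.5 − (1/6)·141 = 32 and Ps = 94/3 + (1/9)·141 = 47.

Buyers pay $32; sellers receive $47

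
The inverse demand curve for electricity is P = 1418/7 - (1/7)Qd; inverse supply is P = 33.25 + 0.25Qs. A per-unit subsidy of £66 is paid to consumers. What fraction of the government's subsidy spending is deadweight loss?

DWL / government spending = 84/599

Pre-subsidy: 1418/7 - (1/7)Q = 33.25 + 0.25Q gives Q* = 431 and P* = 141.
With the rebate, buyers effectively pay Pb = Ps − 66, where Ps is the price sellers receive.
On the curves, Pb = 1418/7 - (1/7)Q and Ps = 33.25 + 0.25Q; the wedge Ps − Pb = 66 gives 33.25 + 0.25Q − (1418/7 - (1/7)Q) = 66, so Q' = 599.
Then Pb = 1418/7 − (1/7)·599 = 117 and Ps = 33.25 + 0.25·599 = 183.
ΔCS = ½(431 + 599)(141 − 117) = 12360; ΔPS = ½(431 + 599)(183 − 141) = 21630.
Government spending = 66 × 599 = 39534.
DWL = ½ × 66 × (599 − 431) = 5544; fraction = 5544 / 39534 = 84/599.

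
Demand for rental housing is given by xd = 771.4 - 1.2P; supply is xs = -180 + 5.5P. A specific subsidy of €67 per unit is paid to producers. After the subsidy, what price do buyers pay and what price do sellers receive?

Buyers pay €87; sellers receive €154

Pre-subsidy: 771.4 - 1.2P = -180 + 5.5P gives P* = 142, x* = 601.
With the subsidy, sellers receive Ps = Pb + 67 for each unit, where Pb is the price buyers pay.
Supply in terms of Pb becomes xs = -180 + 5.5(Pb + 67) = 188.5 + 5.5Pb. Setting this equal to demand: 771.4 - 1.2Pb = 188.5 + 5.5Pb, so Pb = 87.
Sellers receive Ps = 87 + 67 = 154; x' = 771.4 − 1.2·87 = 667.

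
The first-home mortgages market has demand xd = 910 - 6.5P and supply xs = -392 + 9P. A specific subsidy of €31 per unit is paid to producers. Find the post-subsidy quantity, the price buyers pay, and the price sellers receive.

Pre-subsidy: 910 - 6.5P = -392 + 9P gives P* = 84, x* = 364.
With the subsidy, sellers receive Ps = Pb + 31 for each unit, where Pb is the price buyers pay.
Supply in terms of Pb becomes xs = -392 + 9(Pb + 31) = -113 + 9Pb. Setting this equal to demand: 910 - 6.5Pb = -113 + 9Pb, so Pb = 66.
Sellers receive Ps = 66 + 31 = 97; x' = 910 − 6.5·66 = 481.

x' = 481; buyers pay €66; sellers receive €97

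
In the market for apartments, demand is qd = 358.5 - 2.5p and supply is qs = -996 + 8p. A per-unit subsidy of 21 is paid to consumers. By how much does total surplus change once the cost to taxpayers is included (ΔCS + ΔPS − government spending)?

Net change in total surplus = -420

Pre-subsidy: 358.5 - 2.5p = -996 + 8p gives p* = 129, q* = 36.
With the rebate, buyers effectively pay pb = ps − 21, where ps is the price sellers receive.
Demand in terms of ps becomes qd = 358.5 − 2.5(ps − 21) = 411 - 2.5ps. Setting this equal to supply: 411 - 2.5ps = -996 + 8ps, so ps = 134.
Buyers pay pb = 134 − 21 = 113; q' = -996 + 8·134 = 76.
ΔCS = ½(36 + 76)(129 − 113) = 896; ΔPS = ½(36 + 76)(134 − 129) = 280.
Government spending = 21 × 76 = 1596.
Net change = 896 + 280 − 1596 = -420. The loss equals the DWL triangle ½·21·40.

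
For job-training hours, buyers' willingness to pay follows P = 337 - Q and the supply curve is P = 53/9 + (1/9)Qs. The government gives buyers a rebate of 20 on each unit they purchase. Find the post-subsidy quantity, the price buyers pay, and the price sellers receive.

Q' = 316; buyers pay 21; sellers receive 41

Pre-subsidy: 337 - Q = 53/9 + (1/9)Q gives Q* = 298 and P* = 39.
With the rebate, buyers effectively pay Pb = Ps − 20, where Ps is the price sellers receive.
On the curves, Pb = 337 - Q and Ps = 53/9 + (1/9)Q; the wedge Ps − Pb = 20 gives 53/9 + (1/9)Q − (337 - Q) = 20, so Q' = 316.
Then Pb = 337 − 1·316 = 21 and Ps = 53/9 + (1/9)·316 = 41.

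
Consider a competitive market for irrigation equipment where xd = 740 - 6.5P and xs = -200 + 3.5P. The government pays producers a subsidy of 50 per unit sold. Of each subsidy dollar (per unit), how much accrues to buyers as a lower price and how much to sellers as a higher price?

Pre-subsidy: 740 - 6.5P = -200 + 3.5P gives P* = 94, x* = 129.
With the subsidy, sellers receive Ps = Pb + 50 for each unit, where Pb is the price buyers pay.
Supply in terms of Pb becomes xs = -200 + 3.5(Pb + 50) = -25 + 3.5Pb. Setting this equal to demand: 740 - 6.5Pb = -25 + 3.5Pb, so Pb = 76.5.
Sellers receive Ps = 76.5 + 50 = 126.5; x' = 740 − 6.5·76.5 = 242.75.
Buyers' price falls by P* − Pb = 94 − 76.5 = 17.5; sellers' price rises by Ps − P* = 126.5 − 94 = 32.5.

Buyers gain 17.5 per unit; sellers gain 32.5 per unit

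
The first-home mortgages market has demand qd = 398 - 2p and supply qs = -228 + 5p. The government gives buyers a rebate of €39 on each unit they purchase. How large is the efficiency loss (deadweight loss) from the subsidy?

Deadweight loss = 7605/7

Pre-subsidy: 398 - 2p = -228 + 5p gives p* = 626/7, q* = 1534/7.
With the rebate, buyers effectively pay pb = ps − 39, where ps is the price sellers receive.
Demand in terms of ps becomes qd = 398 − 2(ps − 39) = 476 - 2ps. Setting this equal to supply: 476 - 2ps = -228 + 5ps, so ps = 704/7.
Buyers pay pb = 704/7 − 39 = 431/7; q' = -228 + 5·(704/7) = 1924/7.
The subsidy expands output by 1924/7 − 1534/7 = 390/7 past the efficient level; on those units the gap between marginal cost and willingness to pay runs from 0 up to 39.
DWL = ½ × 39 × 390/7 = 7605/7.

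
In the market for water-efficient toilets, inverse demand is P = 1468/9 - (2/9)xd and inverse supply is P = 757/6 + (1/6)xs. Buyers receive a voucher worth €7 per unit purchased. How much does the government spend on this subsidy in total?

Government cost = €791

Pre-subsidy: 1468/9 - (2/9)x = 757/6 + (1/6)x gives x* = 95 and P* = 142.
With the rebate, buyers effectively pay Pb = Ps − 7, where Ps is the price sellers receive.
On the curves, Pb = 1468/9 - (2/9)x and Ps = 757/6 + (1/6)x; the wedge Ps − Pb = 7 gives 757/6 + (1/6)x − (1468/9 - (2/9)x) = 7, so x' = 113.
Then Pb = 1468/9 − (2/9)·113 = 138 and Ps = 757/6 + (1/6)·113 = 145.
Government outlay = subsidy × quantity = 7 × 113 = 791.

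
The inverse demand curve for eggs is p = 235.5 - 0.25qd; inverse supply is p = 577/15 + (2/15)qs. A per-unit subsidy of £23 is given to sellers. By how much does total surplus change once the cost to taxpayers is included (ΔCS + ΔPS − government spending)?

Pre-subsidy: 235.5 - 0.25q = 577/15 + (2/15)q gives q* = 514 and p* = 107.
With the subsidy, sellers receive ps = pb + 23 for each unit, where pb is the price buyers pay.
On the curves, pb = 235.5 - 0.25q and ps = 577/15 + (2/15)q; the wedge ps − pb = 23 gives 577/15 + (2/15)q − (235.5 - 0.25q) = 23, so q' = 574.
Then pb = 235.5 − 0.25·574 = 92 and ps = 577/15 + (2/15)·574 = 115.
ΔCS = ½(514 + 574)(107 − 92) = 8160; ΔPS = ½(514 + 574)(115 − 107) = 4352.
Government spending = 23 × 574 = 13202.
Net change = 8160 + 4352 − 13202 = -690. The loss equals the DWL triangle ½·23·60.

Net change in total surplus = -£690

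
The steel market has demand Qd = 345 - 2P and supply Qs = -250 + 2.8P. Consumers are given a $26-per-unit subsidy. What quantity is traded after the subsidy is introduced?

Pre-subsidy: 345 - 2P = -250 + 2.8P gives P* = 2975/24, Q* = 1165/12.
With the rebate, buyers effectively pay Pb = Ps − 26, where Ps is the price sellers receive.
Demand in terms of Ps becomes Qd = 345 − 2(Ps − 26) = 397 - 2Ps. Setting this equal to supply: 397 - 2Ps = -250 + 2.8Ps, so Ps = 3235/24.
Buyers pay Pb = 3235/24 − 26 = 2611/24; Q' = -250 + 2.8·(3235/24) = 1529/12.

Q' = 1529/12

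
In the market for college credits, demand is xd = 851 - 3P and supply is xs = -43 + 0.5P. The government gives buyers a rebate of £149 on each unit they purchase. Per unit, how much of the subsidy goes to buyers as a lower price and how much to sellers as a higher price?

Pre-subsidy: 851 - 3P = -43 + 0.5P gives P* = 1788/7, x* = 593/7.
With the rebate, buyers effectively pay Pb = Ps − 149, where Ps is the price sellers receive.
Demand in terms of Ps becomes xd = 851 − 3(Ps − 149) = 1298 - 3Ps. Setting this equal to supply: 1298 - 3Ps = -43 + 0.5Ps, so Ps = 2682/7.
Buyers pay Pb = 2682/7 − 149 = 1639/7; x' = -43 + 0.5·(2682/7) = 1040/7.
Buyers' price falls by P* − Pb = 1788/7 − 1639/7 = 149/7; sellers' price rises by Ps − P* = 2682/7 − 1788/7 = 894/7.

Buyers gain 149/7 per unit; sellers gain 894/7 per unit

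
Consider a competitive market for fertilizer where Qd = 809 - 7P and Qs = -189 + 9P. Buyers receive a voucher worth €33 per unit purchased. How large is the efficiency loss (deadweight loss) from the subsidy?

Deadweight loss = €2143.96875

Pre-subsidy: 809 - 7P = -189 + 9P gives P* = 62.375, Q* = 372.375.
With the rebate, buyers effectively pay Pb = Ps − 33, where Ps is the price sellers receive.
Demand in terms of Ps becomes Qd = 809 − 7(Ps − 33) = 1040 - 7Ps. Setting this equal to supply: 1040 - 7Ps = -189 + 9Ps, so Ps = 76.8125.
Buyers pay Pb = 76.8125 − 33 = 43.8125; Q' = -189 + 9·76.8125 = 502.3125.
The subsidy expands output by 502.3125 − 372.375 = 129.9375 past the efficient level; on those units the gap between marginal cost and willingness to pay runs from 0 up to 33.
DWL = ½ × 33 × 129.9375 = 2143.96875.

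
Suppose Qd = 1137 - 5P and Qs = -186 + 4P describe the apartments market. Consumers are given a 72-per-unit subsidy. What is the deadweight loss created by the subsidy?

Pre-subsidy: 1137 - 5P = -186 + 4P gives P* = 147, Q* = 402.
With the rebate, buyers effectively pay Pb = Ps − 72, where Ps is the price sellers receive.
Demand in terms of Ps becomes Qd = 1137 − 5(Ps − 72) = 1497 - 5Ps. Setting this equal to supply: 1497 - 5Ps = -186 + 4Ps, so Ps = 187.
Buyers pay Pb = 187 − 72 = 115; Q' = -186 + 4·187 = 562.
The subsidy expands output by 562 − 402 = 160 past the efficient level; on those units the gap between marginal cost and willingness to pay runs from 0 up to 72.
DWL = ½ × 72 × 160 = 5760.

Deadweight loss = 5760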